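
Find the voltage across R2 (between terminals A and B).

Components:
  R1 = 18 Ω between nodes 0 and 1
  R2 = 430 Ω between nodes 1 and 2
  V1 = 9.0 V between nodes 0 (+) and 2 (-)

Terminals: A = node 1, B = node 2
R1 and R2 are in series across V1 (node 0 → node 1 → node 2), and the output A–B is taken across R2, so this is a voltage divider.
Series current: I = V1/(R1 + R2) = 9/(18 + 430) = 9/448 = 0.02009 A
V_R2 = I × R2 = V1 × R2/(R1 + R2) = 9 × 430/448 = 8.638 V

Final answer: 8.638 V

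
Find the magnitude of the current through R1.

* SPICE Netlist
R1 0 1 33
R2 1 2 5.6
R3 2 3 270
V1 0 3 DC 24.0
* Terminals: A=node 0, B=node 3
Nodal analysis, taking node 3 as the 0 V reference.
Source V1 fixes V_0 = 24 V.
KCL at each unknown node (sum of currents leaving = 0; resistances in Ω):
  Node 1: (V_1 - 24)/33 + (V_1 - V_2)/5.6 = 0
  Node 2: (V_2 - V_1)/5.6 + (V_2 - 0)/270 = 0
Collecting terms (coefficients in siemens):
  0.2089·V_1 - 0.1786·V_2 = 0.7273
  0.1823·V_2 - 0.1786·V_1 = 0
Determinant D = (0.2089)(0.1823) - (-0.1786)(-0.1786) = 0.006185
V_1 = [(0.7273)(0.1823) - (-0.1786)(0)]/D = 21.43 V
V_2 = [(0.2089)(0) - (0.7273)(-0.1786)]/D = 21 V
I_R1 = (V_0 - V_1)/R1 = (24 - 21.43)/33 = 0.07777 A
|I_R1| = 0.07777 A

Final answer: |I_R1| = 0.07777 A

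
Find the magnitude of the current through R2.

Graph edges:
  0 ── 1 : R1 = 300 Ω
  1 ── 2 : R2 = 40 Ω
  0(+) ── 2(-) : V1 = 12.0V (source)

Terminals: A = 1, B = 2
Nodal analysis, taking node 2 as the 0 V reference.
Source V1 fixes V_0 = 12 V.
KCL at each unknown node (sum of currents leaving = 0; resistances in Ω):
  Node 1: (V_1 - 12)/300 + (V_1 - 0)/40 = 0
Collecting terms: 0.02833 × V_1 = 0.04  =>  V_1 = 1.412 V
I_R2 = (V_1 - V_2)/R2 = (1.412 - 0)/40 = 0.03529 A
|I_R2| = 0.03529 A

Final answer: |I_R2| = 0.03529 A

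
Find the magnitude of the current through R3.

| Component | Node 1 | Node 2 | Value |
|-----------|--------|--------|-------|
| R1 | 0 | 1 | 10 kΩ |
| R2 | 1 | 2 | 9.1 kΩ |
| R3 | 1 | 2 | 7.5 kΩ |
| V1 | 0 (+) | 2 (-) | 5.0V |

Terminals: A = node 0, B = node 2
Nodal analysis, taking node 2 as the 0 V reference.
Source V1 fixes V_0 = 5 V.
KCL at each unknown node (sum of currents leaving = 0; resistances in Ω):
  Node 1: (V_1 - 5)/10000 + (V_1 - 0)/9100 + (V_1 - 0)/7500 = 0
Collecting terms: 0.0003432 × V_1 = 0.0005  =>  V_1 = 1.457 V
I_R3 = (V_1 - V_2)/R3 = (1.457 - 0)/7500 = 0.0001942 A
|I_R3| = 0.0001942 A

Final answer: |I_R3| = 0.0001942 A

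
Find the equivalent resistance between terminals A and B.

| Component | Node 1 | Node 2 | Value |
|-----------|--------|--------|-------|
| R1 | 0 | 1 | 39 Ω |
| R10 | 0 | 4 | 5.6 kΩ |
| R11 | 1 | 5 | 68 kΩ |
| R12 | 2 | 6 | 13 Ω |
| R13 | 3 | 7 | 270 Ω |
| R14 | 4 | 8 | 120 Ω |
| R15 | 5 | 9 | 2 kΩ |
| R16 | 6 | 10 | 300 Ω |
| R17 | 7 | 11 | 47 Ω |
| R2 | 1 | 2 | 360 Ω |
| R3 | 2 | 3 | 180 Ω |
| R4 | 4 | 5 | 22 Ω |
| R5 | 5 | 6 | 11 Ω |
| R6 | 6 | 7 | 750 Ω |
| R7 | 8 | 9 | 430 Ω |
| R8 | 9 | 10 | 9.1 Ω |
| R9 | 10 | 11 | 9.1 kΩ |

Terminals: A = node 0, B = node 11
The network is not a plain series/parallel combination. Inject a 1 A test current into terminal A (node 0) and return it from terminal B (node 11); then R_eq = V_A / (1 A).
Nodal analysis, taking node 11 as the 0 V reference.
Current source I_test pushes 1 A into node 0 and draws it out of node 11.
KCL at each unknown node (sum of currents leaving = 0; resistances in Ω):
  Node 0: (V_0 - V_1)/39 + (V_0 - V_4)/5600 - 1 = 0
  Node 1: (V_1 - V_0)/39 + (V_1 - V_2)/360 + (V_1 - V_5)/68000 = 0
  Node 2: (V_2 - V_1)/360 + (V_2 - V_3)/180 + (V_2 - V_6)/13 = 0
  Node 3: (V_3 - V_2)/180 + (V_3 - V_7)/270 = 0
  Node 4: (V_4 - V_0)/5600 + (V_4 - V_5)/22 + (V_4 - V_8)/120 = 0
  Node 5: (V_5 - V_1)/68000 + (V_5 - V_4)/22 + (V_5 - V_6)/11 + (V_5 - V_9)/2000 = 0
  Node 6: (V_6 - V_2)/13 + (V_6 - V_5)/11 + (V_6 - V_7)/750 + (V_6 - V_10)/300 = 0
  Node 7: (V_7 - V_3)/270 + (V_7 - V_6)/750 + (V_7 - 0)/47 = 0
  Node 8: (V_8 - V_4)/120 + (V_8 - V_9)/430 = 0
  Node 9: (V_9 - V_5)/2000 + (V_9 - V_8)/430 + (V_9 - V_10)/9.1 = 0
  Node 10: (V_10 - V_6)/300 + (V_10 - V_9)/9.1 + (V_10 - 0)/9100 = 0
Collecting terms (coefficients in siemens):
  0.02582·V_0 - 0.02564·V_1 - 0.0001786·V_4 = 1
  0.02843·V_1 - 0.02564·V_0 - 0.002778·V_2 - 0.00001471·V_5 = 0
  0.08526·V_2 - 0.002778·V_1 - 0.005556·V_3 - 0.07692·V_6 = 0
  0.009259·V_3 - 0.005556·V_2 - 0.003704·V_7 = 0
  0.05397·V_4 - 0.0001786·V_0 - 0.04545·V_5 - 0.008333·V_8 = 0
  0.1369·V_5 - 0.00001471·V_1 - 0.04545·V_4 - 0.09091·V_6 - 0.0005·V_9 = 0
  0.1725·V_6 - 0.07692·V_2 - 0.09091·V_5 - 0.001333·V_7 - 0.003333·V_10 = 0
  0.02631·V_7 - 0.003704·V_3 - 0.001333·V_6 = 0
  0.01066·V_8 - 0.008333·V_4 - 0.002326·V_9 = 0
  0.1127·V_9 - 0.0005·V_5 - 0.002326·V_8 - 0.1099·V_10 = 0
  0.1133·V_10 - 0.003333·V_6 - 0.1099·V_9 = 0
Solving these 11 simultaneous equations (Gaussian elimination) gives:
  V_0 = 689.3 V, V_1 = 652.9 V, V_2 = 318.7 V, V_3 = 209.4 V
  V_4 = 316.3 V, V_5 = 315.1 V, V_6 = 314.5 V, V_7 = 45.4 V
  V_8 = 314.7 V, V_9 = 309.2 V, V_10 = 309.1 V
R_eq = V_0 / 1 A = 689.3 Ω

Final answer: 689.3 Ω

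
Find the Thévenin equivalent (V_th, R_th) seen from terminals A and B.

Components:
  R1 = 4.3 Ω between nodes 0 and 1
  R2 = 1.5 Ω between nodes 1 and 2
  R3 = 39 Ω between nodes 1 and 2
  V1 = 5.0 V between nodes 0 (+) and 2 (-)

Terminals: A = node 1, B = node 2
Step 1 — V_th is the open-circuit voltage V_A - V_B (nothing connected across the terminals).
Nodal analysis, taking node 2 as the 0 V reference.
Source V1 fixes V_0 = 5 V.
KCL at each unknown node (sum of currents leaving = 0; resistances in Ω):
  Node 1: (V_1 - 5)/4.3 + (V_1 - 0)/1.5 + (V_1 - 0)/39 = 0
Collecting terms: 0.9249 × V_1 = 1.163  =>  V_1 = 1.257 V
V_th = V_1 - V_2 = 1.257 - 0 = 1.257 V
Step 2 — R_th: zero the source — replace V1 by a short circuit (node 2 merges into node 0) — and find the resistance seen between A (node 1) and B (node 0).
Reduce the network between node 1 (A) and node 0 (B) by series/parallel combination:
  Rp1 = R1 ‖ R2 ‖ R3 (parallel, all between nodes 0 and 1) = 1/(1/4.3 + 1/1.5 + 1/39) = 1.081 Ω
R_th = 1.081 Ω

Final answer: V_th = 1.257 V, R_th = 1.081 Ω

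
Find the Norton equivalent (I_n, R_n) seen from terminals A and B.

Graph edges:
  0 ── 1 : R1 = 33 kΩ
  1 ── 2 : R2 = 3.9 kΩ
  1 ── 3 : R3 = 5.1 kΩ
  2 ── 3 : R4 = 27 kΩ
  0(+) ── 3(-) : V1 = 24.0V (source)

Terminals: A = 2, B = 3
Find the Thévenin equivalent first; then I_n = V_th/R_th and R_n = R_th.
Step 1 — V_th is the open-circuit voltage V_A - V_B (nothing connected across the terminals).
Nodal analysis, taking node 3 as the 0 V reference.
Source V1 fixes V_0 = 24 V.
KCL at each unknown node (sum of currents leaving = 0; resistances in Ω):
  Node 1: (V_1 - 24)/33000 + (V_1 - V_2)/3900 + (V_1 - 0)/5100 = 0
  Node 2: (V_2 - V_1)/3900 + (V_2 - 0)/27000 = 0
Collecting terms (coefficients in siemens):
  0.0004828·V_1 - 0.0002564·V_2 = 0.0007273
  0.0002934·V_2 - 0.0002564·V_1 = 0
Determinant D = (0.0004828)(0.0002934) - (-0.0002564)(-0.0002564) = 0.00000007593
V_1 = [(0.0007273)(0.0002934) - (-0.0002564)(0)]/D = 2.811 V
V_2 = [(0.0004828)(0) - (0.0007273)(-0.0002564)]/D = 2.456 V
V_th = V_2 - V_3 = 2.456 - 0 = 2.456 V
Step 2 — R_th: zero the source — replace V1 by a short circuit (node 3 merges into node 0) — and find the resistance seen between A (node 2) and B (node 0).
Reduce the network between node 2 (A) and node 0 (B) by series/parallel combination:
  Rp1 = R1 ‖ R3 (parallel, both between nodes 0 and 1) = 1/(1/33000 + 1/5100) = 4417 Ω
  Rs1 = R2 + Rp1 (series, joined only at node 1) = 3900 + 4417 = 8317 Ω
  Rp2 = R4 ‖ Rs1 (parallel, both between nodes 0 and 2) = 1/(1/27000 + 1/8317) = 6359 Ω
R_th = 6.359 kΩ
I_n = V_th/R_th = 2.456/6359 = 0.0003863 A, and R_n = R_th = 6.359 kΩ

Final answer: I_n = 0.0003863 A, R_n = 6.359 kΩ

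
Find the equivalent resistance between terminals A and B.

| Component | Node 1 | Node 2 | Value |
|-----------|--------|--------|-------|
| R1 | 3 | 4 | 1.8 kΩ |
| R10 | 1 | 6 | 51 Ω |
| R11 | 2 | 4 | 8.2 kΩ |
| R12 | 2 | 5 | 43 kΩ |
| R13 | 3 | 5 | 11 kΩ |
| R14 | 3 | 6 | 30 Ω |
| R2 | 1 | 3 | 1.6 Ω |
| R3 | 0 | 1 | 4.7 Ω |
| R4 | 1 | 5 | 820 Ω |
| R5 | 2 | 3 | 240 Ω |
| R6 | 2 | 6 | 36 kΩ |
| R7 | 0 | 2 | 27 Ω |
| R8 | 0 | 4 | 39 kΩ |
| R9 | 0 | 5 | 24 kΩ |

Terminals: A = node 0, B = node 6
The network is not a plain series/parallel combination. Inject a 1 A test current into terminal A (node 0) and return it from terminal B (node 6); then R_eq = V_A / (1 A).
Nodal analysis, taking node 6 as the 0 V reference.
Current source I_test pushes 1 A into node 0 and draws it out of node 6.
KCL at each unknown node (sum of currents leaving = 0; resistances in Ω):
  Node 0: (V_0 - V_1)/4.7 + (V_0 - V_2)/27 + (V_0 - V_4)/39000 + (V_0 - V_5)/24000 - 1 = 0
  Node 1: (V_1 - V_0)/4.7 + (V_1 - V_3)/1.6 + (V_1 - V_5)/820 + (V_1 - 0)/51 = 0
  Node 2: (V_2 - V_0)/27 + (V_2 - V_3)/240 + (V_2 - 0)/36000 + (V_2 - V_4)/8200 + (V_2 - V_5)/43000 = 0
  Node 3: (V_3 - V_1)/1.6 + (V_3 - V_2)/240 + (V_3 - V_4)/1800 + (V_3 - V_5)/11000 + (V_3 - 0)/30 = 0
  Node 4: (V_4 - V_0)/39000 + (V_4 - V_2)/8200 + (V_4 - V_3)/1800 = 0
  Node 5: (V_5 - V_0)/24000 + (V_5 - V_1)/820 + (V_5 - V_2)/43000 + (V_5 - V_3)/11000 = 0
Collecting terms (coefficients in siemens):
  0.2499·V_0 - 0.2128·V_1 - 0.03704·V_2 - 0.00002564·V_4 - 0.00004167·V_5 = 1
  0.8586·V_1 - 0.2128·V_0 - 0.625·V_3 - 0.00122·V_5 = 0
  0.04138·V_2 - 0.03704·V_0 - 0.004167·V_3 - 0.000122·V_4 - 0.00002326·V_5 = 0
  0.6631·V_3 - 0.625·V_1 - 0.004167·V_2 - 0.0005556·V_4 - 0.00009091·V_5 = 0
  0.0007031·V_4 - 0.00002564·V_0 - 0.000122·V_2 - 0.0005556·V_3 = 0
  0.001375·V_5 - 0.00004167·V_0 - 0.00122·V_1 - 0.00002326·V_2 - 0.00009091·V_3 = 0
Solving these 6 simultaneous equations (Gaussian elimination) gives:
  V_0 = 24.07 V, V_1 = 19.48 V, V_2 = 23.48 V, V_3 = 18.52 V
  V_4 = 19.59 V, V_5 = 19.62 V
R_eq = V_0 / 1 A = 24.07 Ω

Final answer: 24.07 Ω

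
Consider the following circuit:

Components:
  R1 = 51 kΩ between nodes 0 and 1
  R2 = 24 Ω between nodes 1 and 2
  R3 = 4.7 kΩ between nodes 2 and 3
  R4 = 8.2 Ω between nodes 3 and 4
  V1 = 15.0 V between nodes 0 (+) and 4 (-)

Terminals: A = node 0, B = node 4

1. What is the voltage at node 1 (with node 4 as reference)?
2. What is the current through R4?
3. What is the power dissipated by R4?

Nodal analysis, taking node 4 as the 0 V reference.
Source V1 fixes V_0 = 15 V.
KCL at each unknown node (sum of currents leaving = 0; resistances in Ω):
  Node 1: (V_1 - 15)/51000 + (V_1 - V_2)/24 = 0
  Node 2: (V_2 - V_1)/24 + (V_2 - V_3)/4700 = 0
  Node 3: (V_3 - V_2)/4700 + (V_3 - 0)/8.2 = 0
Collecting terms (coefficients in siemens):
  0.04169·V_1 - 0.04167·V_2 = 0.0002941
  0.04188·V_2 - 0.04167·V_1 - 0.0002128·V_3 = 0
  0.1222·V_3 - 0.0002128·V_2 = 0
Solving these 3 simultaneous equations (Gaussian elimination) gives:
  V_1 = 1.274 V, V_2 = 1.267 V, V_3 = 0.002207 V
Part 1:
  Read off the nodal solution: V_1 = 1.274 V
Part 2:
  I_R4 = (V_3 - V_4)/R4 = (0.002207 - 0)/8.2 = 0.0002691 A
  Magnitude: I_R4 = 0.0002691 A
Part 3:
  I_R4 = (V_3 - V_4)/R4 = (0.002207 - 0)/8.2 = 0.0002691 A
  P_R4 = I_R4² × R4 = (0.0002691)² × 8.2 = 0.000000594 W

Final answers:
1. V_1 = 1.274 V
2. I_R4 = 0.0002691 A
3. P_R4 = 5.94e-07 W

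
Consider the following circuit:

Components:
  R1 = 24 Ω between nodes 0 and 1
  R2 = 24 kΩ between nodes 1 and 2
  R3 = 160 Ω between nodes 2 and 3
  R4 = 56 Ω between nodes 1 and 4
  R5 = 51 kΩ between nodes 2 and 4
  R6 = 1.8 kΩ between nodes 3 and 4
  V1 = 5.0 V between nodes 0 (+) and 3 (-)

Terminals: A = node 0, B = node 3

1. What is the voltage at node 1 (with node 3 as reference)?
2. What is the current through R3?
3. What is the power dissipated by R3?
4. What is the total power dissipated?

Nodal analysis, taking node 3 as the 0 V reference.
Source V1 fixes V_0 = 5 V.
KCL at each unknown node (sum of currents leaving = 0; resistances in Ω):
  Node 1: (V_1 - 5)/24 + (V_1 - V_2)/24000 + (V_1 - V_4)/56 = 0
  Node 2: (V_2 - V_1)/24000 + (V_2 - 0)/160 + (V_2 - V_4)/51000 = 0
  Node 4: (V_4 - V_1)/56 + (V_4 - V_2)/51000 + (V_4 - 0)/1800 = 0
Collecting terms (coefficients in siemens):
  0.05957·V_1 - 0.00004167·V_2 - 0.01786·V_4 = 0.2083
  0.006311·V_2 - 0.00004167·V_1 - 0.00001961·V_4 = 0
  0.01843·V_4 - 0.01786·V_1 - 0.00001961·V_2 = 0
Solving these 3 simultaneous equations (Gaussian elimination) gives:
  V_1 = 4.929 V, V_2 = 0.04738 V, V_4 = 4.775 V
Part 1:
  Read off the nodal solution: V_1 = 4.929 V
Part 2:
  I_R3 = (V_2 - V_3)/R3 = (0.04738 - 0)/160 = 0.0002961 A
  Magnitude: I_R3 = 0.0002961 A
Part 3:
  I_R3 = (V_2 - V_3)/R3 = (0.04738 - 0)/160 = 0.0002961 A
  P_R3 = I_R3² × R3 = (0.0002961)² × 160 = 0.00001403 W
Part 4:
  Power in each resistor, P = (ΔV)²/R:
    P_R1 = (5 - 4.929)²/24 = 0.0002087 W
    P_R2 = (4.929 - 0.04738)²/24000 = 0.000993 W
    P_R3 = (0.04738 - 0)²/160 = 0.00001403 W
    P_R4 = (4.929 - 4.775)²/56 = 0.0004222 W
    P_R5 = (0.04738 - 4.775)²/51000 = 0.0004383 W
    P_R6 = (0 - 4.775)²/1800 = 0.01267 W
  P_total = P_R1 + P_R2 + P_R3 + P_R4 + P_R5 + P_R6 = 0.01475 W

Final answers:
1. V_1 = 4.929 V
2. I_R3 = 0.0002961 A
3. P_R3 = 1.403e-05 W
4. P_total = 0.01475 W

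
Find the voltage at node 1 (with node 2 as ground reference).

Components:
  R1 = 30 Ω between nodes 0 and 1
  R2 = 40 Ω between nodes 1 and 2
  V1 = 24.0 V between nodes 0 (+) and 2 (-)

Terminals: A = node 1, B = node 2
Nodal analysis, taking node 2 as the 0 V reference.
Source V1 fixes V_0 = 24 V.
KCL at each unknown node (sum of currents leaving = 0; resistances in Ω):
  Node 1: (V_1 - 24)/30 + (V_1 - 0)/40 = 0
Collecting terms: 0.05833 × V_1 = 0.8  =>  V_1 = 13.71 V
The requested potential is V_1 = 13.71 V.

Final answer: V_1 = 13.71 V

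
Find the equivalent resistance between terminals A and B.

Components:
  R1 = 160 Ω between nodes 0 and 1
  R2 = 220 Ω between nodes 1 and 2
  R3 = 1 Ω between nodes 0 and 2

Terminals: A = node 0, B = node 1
Reduce the network between node 0 (A) and node 1 (B) by series/parallel combination:
  Rs1 = R3 + R2 (series, joined only at node 2) = 1 + 220 = 221 Ω
  Rp1 = R1 ‖ Rs1 (parallel, both between nodes 0 and 1) = 1/(1/160 + 1/221) = 92.81 Ω
R_eq = 92.81 Ω

Final answer: 92.81 Ω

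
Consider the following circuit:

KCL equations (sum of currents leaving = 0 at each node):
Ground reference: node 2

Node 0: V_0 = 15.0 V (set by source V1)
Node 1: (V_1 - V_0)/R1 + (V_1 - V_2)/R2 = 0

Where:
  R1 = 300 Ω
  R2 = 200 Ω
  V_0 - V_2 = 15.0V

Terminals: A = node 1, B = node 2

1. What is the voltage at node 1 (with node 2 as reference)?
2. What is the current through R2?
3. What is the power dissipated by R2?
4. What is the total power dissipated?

Nodal analysis, taking node 2 as the 0 V reference.
Source V1 fixes V_0 = 15 V.
KCL at each unknown node (sum of currents leaving = 0; resistances in Ω):
  Node 1: (V_1 - 15)/300 + (V_1 - 0)/200 = 0
Collecting terms: 0.008333 × V_1 = 0.05  =>  V_1 = 6 V
Part 1:
  Read off the nodal solution: V_1 = 6 V
Part 2:
  I_R2 = (V_1 - V_2)/R2 = (6 - 0)/200 = 0.03 A
  Magnitude: I_R2 = 0.03 A
Part 3:
  I_R2 = (V_1 - V_2)/R2 = (6 - 0)/200 = 0.03 A
  P_R2 = I_R2² × R2 = (0.03)² × 200 = 0.18 W
Part 4:
  Power in each resistor, P = (ΔV)²/R:
    P_R1 = (15 - 6)²/300 = 0.27 W
    P_R2 = (6 - 0)²/200 = 0.18 W
  P_total = P_R1 + P_R2 = 0.45 W

Final answers:
1. V_1 = 6 V
2. I_R2 = 0.03 A
3. P_R2 = 0.18 W
4. P_total = 0.45 W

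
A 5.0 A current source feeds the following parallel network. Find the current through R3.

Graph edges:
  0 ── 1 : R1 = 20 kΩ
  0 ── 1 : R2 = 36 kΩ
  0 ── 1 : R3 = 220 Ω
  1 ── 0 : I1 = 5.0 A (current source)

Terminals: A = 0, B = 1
All resistors sit directly between nodes 0 and 1, so they are in parallel and share one voltage V; the full source current 5 A splits among them.
1/R_par = 1/20000 + 1/36000 + 1/220 = 0.004623 S  =>  R_par = 216.3 Ω
V = I × R_par = 5 × 216.3 = 1081 V
I_R3 = V/R3 = 1081/220 = 4.916 A

Final answer: 4.916 A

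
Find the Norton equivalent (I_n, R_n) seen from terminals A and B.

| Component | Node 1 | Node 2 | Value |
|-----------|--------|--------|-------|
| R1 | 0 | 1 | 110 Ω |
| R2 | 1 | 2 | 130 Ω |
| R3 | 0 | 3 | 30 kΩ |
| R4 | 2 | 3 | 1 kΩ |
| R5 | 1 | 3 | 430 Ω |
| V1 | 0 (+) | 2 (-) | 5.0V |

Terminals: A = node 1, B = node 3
Find the Thévenin equivalent first; then I_n = V_th/R_th and R_n = R_th.
Step 1 — V_th is the open-circuit voltage V_A - V_B (nothing connected across the terminals).
Nodal analysis, taking node 2 as the 0 V reference.
Source V1 fixes V_0 = 5 V.
KCL at each unknown node (sum of currents leaving = 0; resistances in Ω):
  Node 1: (V_1 - 5)/110 + (V_1 - 0)/130 + (V_1 - V_3)/430 = 0
  Node 3: (V_3 - 5)/30000 + (V_3 - 0)/1000 + (V_3 - V_1)/430 = 0
Collecting terms (coefficients in siemens):
  0.01911·V_1 - 0.002326·V_3 = 0.04545
  0.003359·V_3 - 0.002326·V_1 = 0.0001667
Determinant D = (0.01911)(0.003359) - (-0.002326)(-0.002326) = 0.00005878
V_1 = [(0.04545)(0.003359) - (-0.002326)(0.0001667)]/D = 2.604 V
V_3 = [(0.01911)(0.0001667) - (0.04545)(-0.002326)]/D = 1.853 V
V_th = V_1 - V_3 = 2.604 - 1.853 = 0.7515 V
Step 2 — R_th: zero the source — replace V1 by a short circuit (node 2 merges into node 0) — and find the resistance seen between A (node 1) and B (node 3).
Reduce the network between node 1 (A) and node 3 (B) by series/parallel combination:
  Rp1 = R1 ‖ R2 (parallel, both between nodes 0 and 1) = 1/(1/110 + 1/130) = 59.58 Ω
  Rp2 = R3 ‖ R4 (parallel, both between nodes 0 and 3) = 1/(1/30000 + 1/1000) = 967.7 Ω
  Rs1 = Rp1 + Rp2 (series, joined only at node 0) = 59.58 + 967.7 = 1027 Ω
  Rp3 = R5 ‖ Rs1 (parallel, both between nodes 1 and 3) = 1/(1/430 + 1/1027) = 303.1 Ω
R_th = 303.1 Ω
I_n = V_th/R_th = 0.7515/303.1 = 0.002479 A, and R_n = R_th = 303.1 Ω

Final answer: I_n = 0.002479 A, R_n = 303.1 Ω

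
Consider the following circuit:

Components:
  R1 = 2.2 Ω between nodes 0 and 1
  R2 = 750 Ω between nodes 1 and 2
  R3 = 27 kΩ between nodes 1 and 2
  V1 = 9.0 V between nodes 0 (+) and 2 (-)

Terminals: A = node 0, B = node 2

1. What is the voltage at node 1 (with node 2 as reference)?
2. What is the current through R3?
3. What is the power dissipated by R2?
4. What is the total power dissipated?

Nodal analysis, taking node 2 as the 0 V reference.
Source V1 fixes V_0 = 9 V.
KCL at each unknown node (sum of currents leaving = 0; resistances in Ω):
  Node 1: (V_1 - 9)/2.2 + (V_1 - 0)/750 + (V_1 - 0)/27000 = 0
Collecting terms: 0.4559 × V_1 = 4.091  =>  V_1 = 8.973 V
Part 1:
  Read off the nodal solution: V_1 = 8.973 V
Part 2:
  I_R3 = (V_1 - V_2)/R3 = (8.973 - 0)/27000 = 0.0003323 A
  Magnitude: I_R3 = 0.0003323 A
Part 3:
  I_R2 = (V_1 - V_2)/R2 = (8.973 - 0)/750 = 0.01196 A
  P_R2 = I_R2² × R2 = (0.01196)² × 750 = 0.1074 W
Part 4:
  Power in each resistor, P = (ΔV)²/R:
    P_R1 = (9 - 8.973)²/2.2 = 0.0003326 W
    P_R2 = (8.973 - 0)²/750 = 0.1074 W
    P_R3 = (8.973 - 0)²/27000 = 0.002982 W
  P_total = P_R1 + P_R2 + P_R3 = 0.1107 W

Final answers:
1. V_1 = 8.973 V
2. I_R3 = 0.0003323 A
3. P_R2 = 0.1074 W
4. P_total = 0.1107 W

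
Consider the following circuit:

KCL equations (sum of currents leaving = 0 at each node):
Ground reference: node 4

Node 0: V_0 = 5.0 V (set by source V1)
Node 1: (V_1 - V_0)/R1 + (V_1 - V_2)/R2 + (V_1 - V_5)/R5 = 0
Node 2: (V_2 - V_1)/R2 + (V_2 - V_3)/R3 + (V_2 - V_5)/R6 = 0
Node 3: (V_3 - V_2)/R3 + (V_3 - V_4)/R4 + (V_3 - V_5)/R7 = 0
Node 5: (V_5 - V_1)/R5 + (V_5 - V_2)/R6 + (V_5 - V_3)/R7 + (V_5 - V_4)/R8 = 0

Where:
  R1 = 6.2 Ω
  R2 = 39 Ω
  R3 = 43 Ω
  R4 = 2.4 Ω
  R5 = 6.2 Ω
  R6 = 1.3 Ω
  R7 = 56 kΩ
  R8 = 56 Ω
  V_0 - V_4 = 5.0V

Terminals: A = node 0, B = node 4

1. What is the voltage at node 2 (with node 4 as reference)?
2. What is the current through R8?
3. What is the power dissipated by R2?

Nodal analysis, taking node 4 as the 0 V reference.
Source V1 fixes V_0 = 5 V.
KCL at each unknown node (sum of currents leaving = 0; resistances in Ω):
  Node 1: (V_1 - 5)/6.2 + (V_1 - V_2)/39 + (V_1 - V_5)/6.2 = 0
  Node 2: (V_2 - V_1)/39 + (V_2 - V_3)/43 + (V_2 - V_5)/1.3 = 0
  Node 3: (V_3 - V_2)/43 + (V_3 - 0)/2.4 + (V_3 - V_5)/56000 = 0
  Node 5: (V_5 - V_1)/6.2 + (V_5 - V_2)/1.3 + (V_5 - V_3)/56000 + (V_5 - 0)/56 = 0
Collecting terms (coefficients in siemens):
  0.3482·V_1 - 0.02564·V_2 - 0.1613·V_5 = 0.8065
  0.8181·V_2 - 0.02564·V_1 - 0.02326·V_3 - 0.7692·V_5 = 0
  0.4399·V_3 - 0.02326·V_2 - 0.00001786·V_5 = 0
  0.9484·V_5 - 0.1613·V_1 - 0.7692·V_2 - 0.00001786·V_3 = 0
Solving these 4 simultaneous equations (Gaussian elimination) gives:
  V_1 = 4.158 V, V_2 = 3.371 V, V_3 = 0.1783 V, V_5 = 3.442 V
Part 1:
  Read off the nodal solution: V_2 = 3.371 V
Part 2:
  I_R8 = (V_4 - V_5)/R8 = (0 - 3.442)/56 = -0.06146 A
  Magnitude: I_R8 = 0.06146 A
Part 3:
  I_R2 = (V_1 - V_2)/R2 = (4.158 - 3.371)/39 = 0.02018 A
  P_R2 = I_R2² × R2 = (0.02018)² × 39 = 0.01588 W

Final answers:
1. V_2 = 3.371 V
2. I_R8 = 0.06146 A
3. P_R2 = 0.01588 W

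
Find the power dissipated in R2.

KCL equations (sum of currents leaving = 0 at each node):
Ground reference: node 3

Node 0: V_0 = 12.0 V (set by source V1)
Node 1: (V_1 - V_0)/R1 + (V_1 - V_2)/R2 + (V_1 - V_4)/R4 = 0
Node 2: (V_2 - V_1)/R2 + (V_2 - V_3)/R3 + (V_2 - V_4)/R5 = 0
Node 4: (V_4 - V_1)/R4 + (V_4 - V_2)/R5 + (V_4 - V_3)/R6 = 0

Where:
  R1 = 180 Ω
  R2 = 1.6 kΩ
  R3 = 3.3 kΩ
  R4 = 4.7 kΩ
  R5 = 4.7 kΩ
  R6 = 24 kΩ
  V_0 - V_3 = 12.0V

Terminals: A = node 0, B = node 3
Nodal analysis, taking node 3 as the 0 V reference.
Source V1 fixes V_0 = 12 V.
KCL at each unknown node (sum of currents leaving = 0; resistances in Ω):
  Node 1: (V_1 - 12)/180 + (V_1 - V_2)/1600 + (V_1 - V_4)/4700 = 0
  Node 2: (V_2 - V_1)/1600 + (V_2 - 0)/3300 + (V_2 - V_4)/4700 = 0
  Node 4: (V_4 - V_1)/4700 + (V_4 - V_2)/4700 + (V_4 - 0)/24000 = 0
Collecting terms (coefficients in siemens):
  0.006393·V_1 - 0.000625·V_2 - 0.0002128·V_4 = 0.06667
  0.001141·V_2 - 0.000625·V_1 - 0.0002128·V_4 = 0
  0.0004672·V_4 - 0.0002128·V_1 - 0.0002128·V_2 = 0
Solving these 3 simultaneous equations (Gaussian elimination) gives:
  V_1 = 11.5 V, V_2 = 7.953 V, V_4 = 8.859 V
I_R2 = (V_1 - V_2)/R2 = (11.5 - 7.953)/1600 = 0.002217 A
P_R2 = I_R2² × R2 = (0.002217)² × 1600 = 0.007864 W

Final answer: 0.007864 W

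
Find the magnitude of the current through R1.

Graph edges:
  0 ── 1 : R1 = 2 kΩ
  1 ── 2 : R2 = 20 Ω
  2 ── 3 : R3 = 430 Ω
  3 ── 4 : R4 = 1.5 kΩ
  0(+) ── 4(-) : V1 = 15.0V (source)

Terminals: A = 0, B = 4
Nodal analysis, taking node 4 as the 0 V reference.
Source V1 fixes V_0 = 15 V.
KCL at each unknown node (sum of currents leaving = 0; resistances in Ω):
  Node 1: (V_1 - 15)/2000 + (V_1 - V_2)/20 = 0
  Node 2: (V_2 - V_1)/20 + (V_2 - V_3)/430 = 0
  Node 3: (V_3 - V_2)/430 + (V_3 - 0)/1500 = 0
Collecting terms (coefficients in siemens):
  0.0505·V_1 - 0.05·V_2 = 0.0075
  0.05233·V_2 - 0.05·V_1 - 0.002326·V_3 = 0
  0.002992·V_3 - 0.002326·V_2 = 0
Solving these 3 simultaneous equations (Gaussian elimination) gives:
  V_1 = 7.405 V, V_2 = 7.329 V, V_3 = 5.696 V
I_R1 = (V_0 - V_1)/R1 = (15 - 7.405)/2000 = 0.003797 A
|I_R1| = 0.003797 A

Final answer: |I_R1| = 0.003797 A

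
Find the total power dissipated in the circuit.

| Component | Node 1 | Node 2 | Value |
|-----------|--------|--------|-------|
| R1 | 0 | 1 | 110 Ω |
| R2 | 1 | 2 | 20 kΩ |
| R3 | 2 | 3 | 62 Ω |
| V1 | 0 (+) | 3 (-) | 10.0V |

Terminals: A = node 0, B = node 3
Nodal analysis, taking node 3 as the 0 V reference.
Source V1 fixes V_0 = 10 V.
KCL at each unknown node (sum of currents leaving = 0; resistances in Ω):
  Node 1: (V_1 - 10)/110 + (V_1 - V_2)/20000 = 0
  Node 2: (V_2 - V_1)/20000 + (V_2 - 0)/62 = 0
Collecting terms (coefficients in siemens):
  0.009141·V_1 - 0.00005·V_2 = 0.09091
  0.01618·V_2 - 0.00005·V_1 = 0
Determinant D = (0.009141)(0.01618) - (-0.00005)(-0.00005) = 0.0001479
V_1 = [(0.09091)(0.01618) - (-0.00005)(0)]/D = 9.945 V
V_2 = [(0.009141)(0) - (0.09091)(-0.00005)]/D = 0.03074 V
Power in each resistor, P = (ΔV)²/R:
  P_R1 = (10 - 9.945)²/110 = 0.00002703 W
  P_R2 = (9.945 - 0.03074)²/20000 = 0.004915 W
  P_R3 = (0.03074 - 0)²/62 = 0.00001524 W
P_total = P_R1 + P_R2 + P_R3 = 0.004957 W

Final answer: 0.004957 W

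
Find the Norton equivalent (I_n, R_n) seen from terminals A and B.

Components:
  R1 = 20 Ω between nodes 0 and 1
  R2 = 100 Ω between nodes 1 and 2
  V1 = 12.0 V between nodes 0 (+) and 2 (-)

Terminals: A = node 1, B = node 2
Find the Thévenin equivalent first; then I_n = V_th/R_th and R_n = R_th.
Step 1 — V_th is the open-circuit voltage V_A - V_B (nothing connected across the terminals).
Nodal analysis, taking node 2 as the 0 V reference.
Source V1 fixes V_0 = 12 V.
KCL at each unknown node (sum of currents leaving = 0; resistances in Ω):
  Node 1: (V_1 - 12)/20 + (V_1 - 0)/100 = 0
Collecting terms: 0.06 × V_1 = 0.6  =>  V_1 = 10 V
V_th = V_1 - V_2 = 10 - 0 = 10 V
Step 2 — R_th: zero the source — replace V1 by a short circuit (node 2 merges into node 0) — and find the resistance seen between A (node 1) and B (node 0).
Reduce the network between node 1 (A) and node 0 (B) by series/parallel combination:
  Rp1 = R1 ‖ R2 (parallel, both between nodes 0 and 1) = 1/(1/20 + 1/100) = 16.67 Ω
R_th = 16.67 Ω
I_n = V_th/R_th = 10/16.67 = 0.6 A, and R_n = R_th = 16.67 Ω

Final answer: I_n = 0.6 A, R_n = 16.67 Ω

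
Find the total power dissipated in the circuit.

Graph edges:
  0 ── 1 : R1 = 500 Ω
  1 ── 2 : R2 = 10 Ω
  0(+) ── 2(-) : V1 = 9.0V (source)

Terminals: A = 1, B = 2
Nodal analysis, taking node 2 as the 0 V reference.
Source V1 fixes V_0 = 9 V.
KCL at each unknown node (sum of currents leaving = 0; resistances in Ω):
  Node 1: (V_1 - 9)/500 + (V_1 - 0)/10 = 0
Collecting terms: 0.102 × V_1 = 0.018  =>  V_1 = 0.1765 V
Power in each resistor, P = (ΔV)²/R:
  P_R1 = (9 - 0.1765)²/500 = 0.1557 W
  P_R2 = (0.1765 - 0)²/10 = 0.003114 W
P_total = P_R1 + P_R2 = 0.1588 W

Final answer: 0.1588 W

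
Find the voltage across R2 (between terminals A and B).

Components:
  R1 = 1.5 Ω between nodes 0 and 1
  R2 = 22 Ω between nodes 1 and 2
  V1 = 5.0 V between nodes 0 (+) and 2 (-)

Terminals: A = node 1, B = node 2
R1 and R2 are in series across V1 (node 0 → node 1 → node 2), and the output A–B is taken across R2, so this is a voltage divider.
Series current: I = V1/(R1 + R2) = 5/(1.5 + 22) = 5/23.5 = 0.2128 A
V_R2 = I × R2 = V1 × R2/(R1 + R2) = 5 × 22/23.5 = 4.681 V

Final answer: 4.681 V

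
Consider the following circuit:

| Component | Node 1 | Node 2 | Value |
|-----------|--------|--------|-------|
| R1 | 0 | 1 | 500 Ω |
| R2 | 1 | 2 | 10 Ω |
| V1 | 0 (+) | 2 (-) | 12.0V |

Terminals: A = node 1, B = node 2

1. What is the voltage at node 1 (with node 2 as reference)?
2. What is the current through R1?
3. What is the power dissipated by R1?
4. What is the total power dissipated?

Nodal analysis, taking node 2 as the 0 V reference.
Source V1 fixes V_0 = 12 V.
KCL at each unknown node (sum of currents leaving = 0; resistances in Ω):
  Node 1: (V_1 - 12)/500 + (V_1 - 0)/10 = 0
Collecting terms: 0.102 × V_1 = 0.024  =>  V_1 = 0.2353 V
Part 1:
  Read off the nodal solution: V_1 = 0.2353 V
Part 2:
  I_R1 = (V_0 - V_1)/R1 = (12 - 0.2353)/500 = 0.02353 A
  Magnitude: I_R1 = 0.02353 A
Part 3:
  I_R1 = (V_0 - V_1)/R1 = (12 - 0.2353)/500 = 0.02353 A
  P_R1 = I_R1² × R1 = (0.02353)² × 500 = 0.2768 W
Part 4:
  Power in each resistor, P = (ΔV)²/R:
    P_R1 = (12 - 0.2353)²/500 = 0.2768 W
    P_R2 = (0.2353 - 0)²/10 = 0.005536 W
  P_total = P_R1 + P_R2 = 0.2824 W

Final answers:
1. V_1 = 0.2353 V
2. I_R1 = 0.02353 A
3. P_R1 = 0.2768 W
4. P_total = 0.2824 W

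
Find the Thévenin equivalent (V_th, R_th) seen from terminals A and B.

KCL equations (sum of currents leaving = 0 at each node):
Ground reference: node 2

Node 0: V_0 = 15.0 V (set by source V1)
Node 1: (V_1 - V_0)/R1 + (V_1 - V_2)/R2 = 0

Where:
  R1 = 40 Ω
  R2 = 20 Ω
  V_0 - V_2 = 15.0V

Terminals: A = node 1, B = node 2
Step 1 — V_th is the open-circuit voltage V_A - V_B (nothing connected across the terminals).
Nodal analysis, taking node 2 as the 0 V reference.
Source V1 fixes V_0 = 15 V.
KCL at each unknown node (sum of currents leaving = 0; resistances in Ω):
  Node 1: (V_1 - 15)/40 + (V_1 - 0)/20 = 0
Collecting terms: 0.075 × V_1 = 0.375  =>  V_1 = 5 V
V_th = V_1 - V_2 = 5 - 0 = 5 V
Step 2 — R_th: zero the source — replace V1 by a short circuit (node 2 merges into node 0) — and find the resistance seen between A (node 1) and B (node 0).
Reduce the network between node 1 (A) and node 0 (B) by series/parallel combination:
  Rp1 = R1 ‖ R2 (parallel, both between nodes 0 and 1) = 1/(1/40 + 1/20) = 13.33 Ω
R_th = 13.33 Ω

Final answer: V_th = 5 V, R_th = 13.33 Ω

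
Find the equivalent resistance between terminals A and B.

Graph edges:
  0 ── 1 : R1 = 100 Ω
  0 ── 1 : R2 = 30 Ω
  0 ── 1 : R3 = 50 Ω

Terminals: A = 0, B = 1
Reduce the network between node 0 (A) and node 1 (B) by series/parallel combination:
  Rp1 = R1 ‖ R2 ‖ R3 (parallel, all between nodes 0 and 1) = 1/(1/100 + 1/30 + 1/50) = 15.79 Ω
R_eq = 15.79 Ω

Final answer: 15.79 Ω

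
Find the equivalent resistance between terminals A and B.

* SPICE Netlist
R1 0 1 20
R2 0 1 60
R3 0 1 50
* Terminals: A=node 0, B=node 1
Reduce the network between node 0 (A) and node 1 (B) by series/parallel combination:
  Rp1 = R1 ‖ R2 ‖ R3 (parallel, all between nodes 0 and 1) = 1/(1/20 + 1/60 + 1/50) = 11.54 Ω
R_eq = 11.54 Ω

Final answer: 11.54 Ω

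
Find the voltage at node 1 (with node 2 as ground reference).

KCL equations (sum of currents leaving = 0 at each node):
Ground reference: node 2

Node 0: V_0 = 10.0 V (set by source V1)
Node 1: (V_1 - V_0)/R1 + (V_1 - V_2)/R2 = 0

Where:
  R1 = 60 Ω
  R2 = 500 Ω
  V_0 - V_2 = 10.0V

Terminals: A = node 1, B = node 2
Nodal analysis, taking node 2 as the 0 V reference.
Source V1 fixes V_0 = 10 V.
KCL at each unknown node (sum of currents leaving = 0; resistances in Ω):
  Node 1: (V_1 - 10)/60 + (V_1 - 0)/500 = 0
Collecting terms: 0.01867 × V_1 = 0.1667  =>  V_1 = 8.929 V
The requested potential is V_1 = 8.929 V.

Final answer: V_1 = 8.929 V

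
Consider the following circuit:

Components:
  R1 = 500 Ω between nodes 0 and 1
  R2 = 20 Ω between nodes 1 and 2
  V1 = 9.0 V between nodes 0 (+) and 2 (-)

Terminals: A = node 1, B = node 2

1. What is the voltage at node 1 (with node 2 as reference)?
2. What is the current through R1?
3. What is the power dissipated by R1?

Nodal analysis, taking node 2 as the 0 V reference.
Source V1 fixes V_0 = 9 V.
KCL at each unknown node (sum of currents leaving = 0; resistances in Ω):
  Node 1: (V_1 - 9)/500 + (V_1 - 0)/20 = 0
Collecting terms: 0.052 × V_1 = 0.018  =>  V_1 = 0.3462 V
Part 1:
  Read off the nodal solution: V_1 = 0.3462 V
Part 2:
  I_R1 = (V_0 - V_1)/R1 = (9 - 0.3462)/500 = 0.01731 A
  Magnitude: I_R1 = 0.01731 A
Part 3:
  I_R1 = (V_0 - V_1)/R1 = (9 - 0.3462)/500 = 0.01731 A
  P_R1 = I_R1² × R1 = (0.01731)² × 500 = 0.1498 W

Final answers:
1. V_1 = 0.3462 V
2. I_R1 = 0.01731 A
3. P_R1 = 0.1498 W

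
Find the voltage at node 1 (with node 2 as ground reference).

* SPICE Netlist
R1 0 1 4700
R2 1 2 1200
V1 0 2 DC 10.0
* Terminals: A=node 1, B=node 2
Nodal analysis, taking node 2 as the 0 V reference.
Source V1 fixes V_0 = 10 V.
KCL at each unknown node (sum of currents leaving = 0; resistances in Ω):
  Node 1: (V_1 - 10)/4700 + (V_1 - 0)/1200 = 0
Collecting terms: 0.001046 × V_1 = 0.002128  =>  V_1 = 2.034 V
The requested potential is V_1 = 2.034 V.

Final answer: V_1 = 2.034 V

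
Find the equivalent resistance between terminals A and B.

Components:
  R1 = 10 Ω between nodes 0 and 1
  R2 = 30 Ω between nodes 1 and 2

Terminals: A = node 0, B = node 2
Reduce the network between node 0 (A) and node 2 (B) by series/parallel combination:
  Rs1 = R1 + R2 (series, joined only at node 1) = 10 + 30 = 40 Ω
R_eq = 40 Ω

Final answer: 40 Ω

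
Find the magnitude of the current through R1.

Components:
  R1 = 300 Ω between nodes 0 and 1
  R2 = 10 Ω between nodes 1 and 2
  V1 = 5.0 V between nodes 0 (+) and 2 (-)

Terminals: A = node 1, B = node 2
Nodal analysis, taking node 2 as the 0 V reference.
Source V1 fixes V_0 = 5 V.
KCL at each unknown node (sum of currents leaving = 0; resistances in Ω):
  Node 1: (V_1 - 5)/300 + (V_1 - 0)/10 = 0
Collecting terms: 0.1033 × V_1 = 0.01667  =>  V_1 = 0.1613 V
I_R1 = (V_0 - V_1)/R1 = (5 - 0.1613)/300 = 0.01613 A
|I_R1| = 0.01613 A

Final answer: |I_R1| = 0.01613 A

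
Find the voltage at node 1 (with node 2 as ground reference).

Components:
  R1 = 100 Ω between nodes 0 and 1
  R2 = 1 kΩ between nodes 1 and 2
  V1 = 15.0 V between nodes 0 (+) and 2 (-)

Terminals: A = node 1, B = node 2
Nodal analysis, taking node 2 as the 0 V reference.
Source V1 fixes V_0 = 15 V.
KCL at each unknown node (sum of currents leaving = 0; resistances in Ω):
  Node 1: (V_1 - 15)/100 + (V_1 - 0)/1000 = 0
Collecting terms: 0.011 × V_1 = 0.15  =>  V_1 = 13.64 V
The requested potential is V_1 = 13.64 V.

Final answer: V_1 = 13.64 V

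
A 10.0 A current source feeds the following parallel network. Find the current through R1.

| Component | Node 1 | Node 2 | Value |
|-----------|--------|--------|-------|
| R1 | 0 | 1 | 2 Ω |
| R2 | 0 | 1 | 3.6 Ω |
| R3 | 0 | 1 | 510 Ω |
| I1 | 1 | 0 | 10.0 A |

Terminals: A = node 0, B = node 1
All resistors sit directly between nodes 0 and 1, so they are in parallel and share one voltage V; the full source current 10 A splits among them.
1/R_par = 1/2 + 1/3.6 + 1/510 = 0.7797 S  =>  R_par = 1.282 Ω
V = I × R_par = 10 × 1.282 = 12.82 V
I_R1 = V/R1 = 12.82/2 = 6.412 A

Final answer: 6.412 A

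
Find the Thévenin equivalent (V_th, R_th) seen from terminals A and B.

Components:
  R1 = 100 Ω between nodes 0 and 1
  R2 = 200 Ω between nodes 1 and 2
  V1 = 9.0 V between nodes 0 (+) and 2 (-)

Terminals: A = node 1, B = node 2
Step 1 — V_th is the open-circuit voltage V_A - V_B (nothing connected across the terminals).
Nodal analysis, taking node 2 as the 0 V reference.
Source V1 fixes V_0 = 9 V.
KCL at each unknown node (sum of currents leaving = 0; resistances in Ω):
  Node 1: (V_1 - 9)/100 + (V_1 - 0)/200 = 0
Collecting terms: 0.015 × V_1 = 0.09  =>  V_1 = 6 V
V_th = V_1 - V_2 = 6 - 0 = 6 V
Step 2 — R_th: zero the source — replace V1 by a short circuit (node 2 merges into node 0) — and find the resistance seen between A (node 1) and B (node 0).
Reduce the network between node 1 (A) and node 0 (B) by series/parallel combination:
  Rp1 = R1 ‖ R2 (parallel, both between nodes 0 and 1) = 1/(1/100 + 1/200) = 66.67 Ω
R_th = 66.67 Ω

Final answer: V_th = 6 V, R_th = 66.67 Ω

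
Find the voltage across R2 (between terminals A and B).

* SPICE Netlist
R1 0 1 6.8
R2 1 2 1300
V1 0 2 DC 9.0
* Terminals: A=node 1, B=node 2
R1 and R2 are in series across V1 (node 0 → node 1 → node 2), and the output A–B is taken across R2, so this is a voltage divider.
Series current: I = V1/(R1 + R2) = 9/(6.8 + 1300) = 9/1307 = 0.006887 A
V_R2 = I × R2 = V1 × R2/(R1 + R2) = 9 × 1300/1307 = 8.953 V

Final answer: 8.953 V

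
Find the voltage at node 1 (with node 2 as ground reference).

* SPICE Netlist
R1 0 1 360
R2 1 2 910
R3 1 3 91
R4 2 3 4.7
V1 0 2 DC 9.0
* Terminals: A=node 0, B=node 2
Nodal analysis, taking node 2 as the 0 V reference.
Source V1 fixes V_0 = 9 V.
KCL at each unknown node (sum of currents leaving = 0; resistances in Ω):
  Node 1: (V_1 - 9)/360 + (V_1 - 0)/910 + (V_1 - V_3)/91 = 0
  Node 3: (V_3 - V_1)/91 + (V_3 - 0)/4.7 = 0
Collecting terms (coefficients in siemens):
  0.01487·V_1 - 0.01099·V_3 = 0.025
  0.2238·V_3 - 0.01099·V_1 = 0
Determinant D = (0.01487)(0.2238) - (-0.01099)(-0.01099) = 0.003206
V_1 = [(0.025)(0.2238) - (-0.01099)(0)]/D = 1.745 V
V_3 = [(0.01487)(0) - (0.025)(-0.01099)]/D = 0.0857 V
The requested potential is V_1 = 1.745 V.

Final answer: V_1 = 1.745 V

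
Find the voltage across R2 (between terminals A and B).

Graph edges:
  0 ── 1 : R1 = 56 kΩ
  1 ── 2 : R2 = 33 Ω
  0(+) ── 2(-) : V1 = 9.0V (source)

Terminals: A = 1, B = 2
R1 and R2 are in series across V1 (node 0 → node 1 → node 2), and the output A–B is taken across R2, so this is a voltage divider.
Series current: I = V1/(R1 + R2) = 9/(56000 + 33) = 9/56030 = 0.0001606 A
V_R2 = I × R2 = V1 × R2/(R1 + R2) = 9 × 33/56030 = 0.0053 V

Final answer: 0.0053 V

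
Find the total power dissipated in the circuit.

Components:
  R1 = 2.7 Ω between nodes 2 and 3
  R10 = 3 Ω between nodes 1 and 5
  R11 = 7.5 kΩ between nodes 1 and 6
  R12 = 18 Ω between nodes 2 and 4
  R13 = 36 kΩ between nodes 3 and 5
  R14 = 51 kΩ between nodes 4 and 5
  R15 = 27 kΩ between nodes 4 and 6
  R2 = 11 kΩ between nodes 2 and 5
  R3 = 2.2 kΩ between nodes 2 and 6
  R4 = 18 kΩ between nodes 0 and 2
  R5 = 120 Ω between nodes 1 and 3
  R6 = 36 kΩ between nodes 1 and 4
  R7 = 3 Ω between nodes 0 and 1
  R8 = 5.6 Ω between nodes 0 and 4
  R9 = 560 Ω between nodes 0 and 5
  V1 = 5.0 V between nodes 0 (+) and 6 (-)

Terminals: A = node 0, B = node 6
Nodal analysis, taking node 6 as the 0 V reference.
Source V1 fixes V_0 = 5 V.
KCL at each unknown node (sum of currents leaving = 0; resistances in Ω):
  Node 1: (V_1 - V_3)/120 + (V_1 - V_4)/36000 + (V_1 - 5)/3 + (V_1 - V_5)/3 + (V_1 - 0)/7500 = 0
  Node 2: (V_2 - V_3)/2.7 + (V_2 - V_5)/11000 + (V_2 - 0)/2200 + (V_2 - 5)/18000 + (V_2 - V_4)/18 = 0
  Node 3: (V_3 - V_2)/2.7 + (V_3 - V_1)/120 + (V_3 - V_5)/36000 = 0
  Node 4: (V_4 - V_1)/36000 + (V_4 - 5)/5.6 + (V_4 - V_2)/18 + (V_4 - V_5)/51000 + (V_4 - 0)/27000 = 0
  Node 5: (V_5 - V_2)/11000 + (V_5 - 5)/560 + (V_5 - V_1)/3 + (V_5 - V_3)/36000 + (V_5 - V_4)/51000 = 0
Collecting terms (coefficients in siemens):
  0.6752·V_1 - 0.008333·V_3 - 0.00002778·V_4 - 0.3333·V_5 = 1.667
  0.4265·V_2 - 0.3704·V_3 - 0.05556·V_4 - 0.00009091·V_5 = 0.0002778
  0.3787·V_3 - 0.008333·V_1 - 0.3704·V_2 - 0.00002778·V_5 = 0
  0.2342·V_4 - 0.00002778·V_1 - 0.05556·V_2 - 0.00001961·V_5 = 0.8929
  0.3353·V_5 - 0.3333·V_1 - 0.00009091·V_2 - 0.00002778·V_3 - 0.00001961·V_4 = 0.008929
Solving these 5 simultaneous equations (Gaussian elimination) gives:
  V_1 = 4.997 V, V_2 = 4.954 V, V_3 = 4.955 V, V_4 = 4.988 V
  V_5 = 4.997 V
Power in each resistor, P = (ΔV)²/R:
  P_R1 = (4.954 - 4.955)²/2.7 = 0.0000003297 W
  P_R2 = (4.954 - 4.997)²/11000 = 0.000000166 W
  P_R3 = (4.954 - 0)²/2200 = 0.01116 W
  P_R4 = (5 - 4.954)²/18000 = 0.0000001164 W
  P_R5 = (4.997 - 4.955)²/120 = 0.00001455 W
  P_R6 = (4.997 - 4.988)²/36000 = 0.000000002058 W
  P_R7 = (5 - 4.997)²/3 = 0.000003088 W
  P_R8 = (5 - 4.988)²/5.6 = 0.00002424 W
  P_R9 = (5 - 4.997)²/560 = 0.00000001654 W
  P_R10 = (4.997 - 4.997)²/3 = 0.000000000000144 W
  P_R11 = (4.997 - 0)²/7500 = 0.003329 W
  P_R12 = (4.954 - 4.988)²/18 = 0.00006471 W
  P_R13 = (4.955 - 4.997)²/36000 = 0.00000004852 W
  P_R14 = (4.988 - 4.997)²/51000 = 0.000000001453 W
  P_R15 = (4.988 - 0)²/27000 = 0.0009216 W
P_total = P_R1 + P_R2 + P_R3 + P_R4 + P_R5 + P_R6 + P_R7 + P_R8 + P_R9 + P_R10 + P_R11 + P_R12 + P_R13 + P_R14 + P_R15 = 0.01551 W

Final answer: 0.01551 W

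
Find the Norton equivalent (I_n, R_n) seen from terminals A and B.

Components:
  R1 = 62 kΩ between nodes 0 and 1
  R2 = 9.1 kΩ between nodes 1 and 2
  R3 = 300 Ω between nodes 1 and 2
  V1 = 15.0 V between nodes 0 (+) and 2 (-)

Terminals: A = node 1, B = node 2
Find the Thévenin equivalent first; then I_n = V_th/R_th and R_n = R_th.
Step 1 — V_th is the open-circuit voltage V_A - V_B (nothing connected across the terminals).
Nodal analysis, taking node 2 as the 0 V reference.
Source V1 fixes V_0 = 15 V.
KCL at each unknown node (sum of currents leaving = 0; resistances in Ω):
  Node 1: (V_1 - 15)/62000 + (V_1 - 0)/9100 + (V_1 - 0)/300 = 0
Collecting terms: 0.003459 × V_1 = 0.0002419  =>  V_1 = 0.06994 V
V_th = V_1 - V_2 = 0.06994 - 0 = 0.06994 V
Step 2 — R_th: zero the source — replace V1 by a short circuit (node 2 merges into node 0) — and find the resistance seen between A (node 1) and B (node 0).
Reduce the network between node 1 (A) and node 0 (B) by series/parallel combination:
  Rp1 = R1 ‖ R2 ‖ R3 (parallel, all between nodes 0 and 1) = 1/(1/62000 + 1/9100 + 1/300) = 289.1 Ω
R_th = 289.1 Ω
I_n = V_th/R_th = 0.06994/289.1 = 0.0002419 A, and R_n = R_th = 289.1 Ω

Final answer: I_n = 0.0002419 A, R_n = 289.1 Ω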